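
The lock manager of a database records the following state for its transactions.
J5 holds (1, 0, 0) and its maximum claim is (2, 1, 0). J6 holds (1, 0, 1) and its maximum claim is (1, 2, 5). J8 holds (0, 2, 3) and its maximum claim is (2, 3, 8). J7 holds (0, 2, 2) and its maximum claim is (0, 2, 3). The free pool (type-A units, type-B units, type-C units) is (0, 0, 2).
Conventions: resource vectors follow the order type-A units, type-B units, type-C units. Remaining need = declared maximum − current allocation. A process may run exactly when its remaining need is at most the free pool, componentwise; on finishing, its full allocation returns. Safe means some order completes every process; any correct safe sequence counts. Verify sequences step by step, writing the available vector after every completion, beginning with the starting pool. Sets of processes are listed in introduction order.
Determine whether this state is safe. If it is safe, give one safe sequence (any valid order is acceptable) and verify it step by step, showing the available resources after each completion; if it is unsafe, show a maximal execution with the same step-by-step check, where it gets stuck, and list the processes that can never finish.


SAFE — a valid safe sequence is J7, J6, J5, J8.
Key observation: the order's first zero-slack moment is J6 ((0, 2, 4) needed, (0, 2, 4) free — a requested resource with nothing to spare).
Walking it through:
  pool = (0, 0, 2)
  J7: need (0, 0, 1) fits (0, 0, 2); releases (0, 2, 2), pool now (0, 2, 4)
  J6: need (0, 2, 4) fits (0, 2, 4); releases (1, 0, 1), pool now (1, 2, 5)
  J5: need (1, 1, 0) fits (1, 2, 5); releases (1, 0, 0), pool now (2, 2, 5)
  J8: need (2, 1, 5) fits (2, 2, 5); releases (0, 2, 3), pool now (2, 4, 8)


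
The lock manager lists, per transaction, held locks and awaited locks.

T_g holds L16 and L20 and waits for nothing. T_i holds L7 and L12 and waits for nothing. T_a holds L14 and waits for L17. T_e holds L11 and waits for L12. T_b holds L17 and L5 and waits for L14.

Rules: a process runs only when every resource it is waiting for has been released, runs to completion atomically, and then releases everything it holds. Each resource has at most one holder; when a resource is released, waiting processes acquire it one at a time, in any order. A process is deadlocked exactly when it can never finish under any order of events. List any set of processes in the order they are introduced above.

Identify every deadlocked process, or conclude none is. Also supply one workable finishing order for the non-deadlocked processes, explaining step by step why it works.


Deadlocked: T_a and T_b.
Key observation: the wait chain closes on itself along T_a -> T_b -> T_a; no other process is dragged down with it.
One completion order for the rest: T_i, T_e, T_g.
Verifying each step:
  T_i: no waits; runs immediately, freeing L7 and L12
  T_e: everything it awaited (L12) is free; runs, freeing L11
  T_g: no waits; runs immediately, freeing L16 and L20


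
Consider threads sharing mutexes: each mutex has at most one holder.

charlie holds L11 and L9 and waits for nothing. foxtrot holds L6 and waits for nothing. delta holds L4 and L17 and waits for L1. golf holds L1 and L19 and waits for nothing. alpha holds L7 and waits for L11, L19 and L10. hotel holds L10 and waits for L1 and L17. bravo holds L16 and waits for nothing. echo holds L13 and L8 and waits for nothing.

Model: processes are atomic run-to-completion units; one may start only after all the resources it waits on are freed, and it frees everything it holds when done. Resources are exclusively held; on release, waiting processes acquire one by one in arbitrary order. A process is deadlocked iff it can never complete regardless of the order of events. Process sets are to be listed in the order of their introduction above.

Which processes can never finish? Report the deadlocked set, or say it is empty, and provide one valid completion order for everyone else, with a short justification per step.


Nothing here is deadlocked.
Key observation: no waiting chain loops back on itself — every chain ends at a process that waits on nothing, so everyone eventually runs.
A valid finishing order for the others: echo, charlie, golf, delta, hotel, bravo, foxtrot, alpha.
Walking it through:
  echo: no waits; runs immediately, freeing L13 and L8
  charlie: no waits; runs immediately, freeing L11 and L9
  golf: no waits; runs immediately, freeing L1 and L19
  delta waits on L1 — all released -> runs and releases L4 and L17
  hotel waits on L1 and L17 — all released -> runs and releases L10
  bravo: no waits; runs immediately, freeing L16
  foxtrot: no waits; runs immediately, freeing L6
  alpha waits on L11, L19 and L10 — all released -> runs and releases L7


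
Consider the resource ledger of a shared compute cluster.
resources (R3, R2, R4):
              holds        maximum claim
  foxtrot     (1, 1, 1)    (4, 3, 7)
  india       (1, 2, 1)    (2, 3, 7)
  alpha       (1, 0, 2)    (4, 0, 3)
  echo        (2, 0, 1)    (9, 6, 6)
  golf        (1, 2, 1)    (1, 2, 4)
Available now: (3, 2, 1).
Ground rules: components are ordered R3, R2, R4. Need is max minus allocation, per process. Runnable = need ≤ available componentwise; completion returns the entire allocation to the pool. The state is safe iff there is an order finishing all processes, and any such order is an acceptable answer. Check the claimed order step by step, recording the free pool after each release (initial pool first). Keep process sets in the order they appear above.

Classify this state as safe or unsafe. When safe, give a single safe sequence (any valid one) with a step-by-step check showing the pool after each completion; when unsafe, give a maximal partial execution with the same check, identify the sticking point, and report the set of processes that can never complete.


UNSAFE.
Key observation: R4 is the bottleneck — with alpha, golf done the pool holds (5, 4, 4), short of every remaining need.
The run alpha, golf cannot be extended any further. Walking it through:
  pool = (3, 2, 1)
  alpha: need (3, 0, 1) fits (3, 2, 1); releases (1, 0, 2), pool now (4, 2, 3)
  golf: need (0, 0, 3) fits (4, 2, 3); releases (1, 2, 1), pool now (5, 4, 4)
  blocked: foxtrot wants (3, 2, 6), pool (5, 4, 4) — not enough R4
  blocked: india wants (1, 1, 6), pool (5, 4, 4) — not enough R4
  blocked: echo wants (7, 6, 5), pool (5, 4, 4) — not enough R3, R2 and R4
Permanently blocked: foxtrot, india and echo.


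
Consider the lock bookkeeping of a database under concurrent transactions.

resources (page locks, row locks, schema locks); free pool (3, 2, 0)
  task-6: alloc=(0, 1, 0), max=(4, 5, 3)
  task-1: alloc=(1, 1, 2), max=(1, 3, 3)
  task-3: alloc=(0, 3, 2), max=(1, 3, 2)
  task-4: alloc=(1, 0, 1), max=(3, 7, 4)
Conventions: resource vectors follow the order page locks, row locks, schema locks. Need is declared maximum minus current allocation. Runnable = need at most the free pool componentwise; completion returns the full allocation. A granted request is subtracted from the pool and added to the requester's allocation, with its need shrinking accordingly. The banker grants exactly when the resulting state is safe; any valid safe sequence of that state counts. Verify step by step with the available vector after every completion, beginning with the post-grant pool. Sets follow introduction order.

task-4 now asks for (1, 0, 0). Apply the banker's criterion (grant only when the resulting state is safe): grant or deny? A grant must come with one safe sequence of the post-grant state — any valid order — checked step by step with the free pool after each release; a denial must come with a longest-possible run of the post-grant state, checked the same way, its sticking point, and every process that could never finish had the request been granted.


DENY: after the grant no complete ordering would exist.
Key observation: after task-3, task-1 the pool peaks at (3, 6, 4), and each blocked process is short somewhere: task-6 on page locks; task-4 on row locks.
After a pretend grant, a maximal execution: task-3, task-1 — then nothing else fits. Verifying each step:
  pool = (2, 2, 0)
  task-3: need (1, 0, 0) fits (2, 2, 0); releases (0, 3, 2), pool now (2, 5, 2)
  task-1: need (0, 2, 1) fits (2, 5, 2); releases (1, 1, 2), pool now (3, 6, 4)
  blocked: task-6 wants (4, 4, 3), pool (3, 6, 4) — not enough page locks
  blocked: task-4 wants (1, 7, 3), pool (3, 6, 4) — not enough row locks
Post-grant, the permanently blocked set is task-6 and task-4.


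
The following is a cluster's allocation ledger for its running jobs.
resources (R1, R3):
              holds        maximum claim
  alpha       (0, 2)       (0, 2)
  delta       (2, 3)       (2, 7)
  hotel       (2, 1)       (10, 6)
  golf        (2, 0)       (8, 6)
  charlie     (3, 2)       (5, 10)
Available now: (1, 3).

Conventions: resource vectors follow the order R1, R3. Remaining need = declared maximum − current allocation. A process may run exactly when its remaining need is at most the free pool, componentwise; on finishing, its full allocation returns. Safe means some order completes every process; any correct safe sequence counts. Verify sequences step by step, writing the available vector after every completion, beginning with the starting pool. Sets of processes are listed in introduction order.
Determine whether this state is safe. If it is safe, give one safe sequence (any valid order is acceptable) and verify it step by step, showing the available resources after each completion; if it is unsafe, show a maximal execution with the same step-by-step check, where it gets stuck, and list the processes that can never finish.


SAFE — a valid safe sequence is alpha, delta, charlie, golf, hotel.
Key observation: the first exact fit in this order is charlie — it needs (2, 8) with (3, 8) free, meeting a requested resource to the last unit.
Verifying each step:
  pool = (1, 3)
  alpha needs (0, 0) <= (1, 3) -> finishes; pool += (0, 2) = (1, 5)
  delta needs (0, 4) <= (1, 5) -> finishes; pool += (2, 3) = (3, 8)
  charlie needs (2, 8) <= (3, 8) -> finishes; pool += (3, 2) = (6, 10)
  golf needs (6, 6) <= (6, 10) -> finishes; pool += (2, 0) = (8, 10)
  hotel needs (8, 5) <= (8, 10) -> finishes; pool += (2, 1) = (10, 11)


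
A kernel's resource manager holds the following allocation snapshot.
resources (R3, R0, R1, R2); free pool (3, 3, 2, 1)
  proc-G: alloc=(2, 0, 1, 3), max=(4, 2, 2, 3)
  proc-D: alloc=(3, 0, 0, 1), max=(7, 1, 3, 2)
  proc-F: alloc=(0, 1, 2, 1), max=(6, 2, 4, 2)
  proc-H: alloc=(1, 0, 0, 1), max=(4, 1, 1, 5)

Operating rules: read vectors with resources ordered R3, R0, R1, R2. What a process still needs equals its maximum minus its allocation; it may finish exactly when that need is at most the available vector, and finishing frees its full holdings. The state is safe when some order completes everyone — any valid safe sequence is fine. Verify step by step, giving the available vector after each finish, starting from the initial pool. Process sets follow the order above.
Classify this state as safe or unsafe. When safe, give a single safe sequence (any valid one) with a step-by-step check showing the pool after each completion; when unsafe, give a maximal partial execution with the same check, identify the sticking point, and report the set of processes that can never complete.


The state is SAFE; one workable sequence: proc-G, proc-H, proc-D, proc-F.
Key observation: the first exact fit in this order is proc-H — it needs (3, 1, 1, 4) with (5, 3, 3, 4) free, meeting a requested resource to the last unit.
Verifying each step:
  pool = (3, 3, 2, 1)
  proc-G: need (2, 2, 1, 0) fits (3, 3, 2, 1); releases (2, 0, 1, 3), pool now (5, 3, 3, 4)
  proc-H: need (3, 1, 1, 4) fits (5, 3, 3, 4); releases (1, 0, 0, 1), pool now (6, 3, 3, 5)
  proc-D: need (4, 1, 3, 1) fits (6, 3, 3, 5); releases (3, 0, 0, 1), pool now (9, 3, 3, 6)
  proc-F: need (6, 1, 2, 1) fits (9, 3, 3, 6); releases (0, 1, 2, 1), pool now (9, 4, 5, 7)


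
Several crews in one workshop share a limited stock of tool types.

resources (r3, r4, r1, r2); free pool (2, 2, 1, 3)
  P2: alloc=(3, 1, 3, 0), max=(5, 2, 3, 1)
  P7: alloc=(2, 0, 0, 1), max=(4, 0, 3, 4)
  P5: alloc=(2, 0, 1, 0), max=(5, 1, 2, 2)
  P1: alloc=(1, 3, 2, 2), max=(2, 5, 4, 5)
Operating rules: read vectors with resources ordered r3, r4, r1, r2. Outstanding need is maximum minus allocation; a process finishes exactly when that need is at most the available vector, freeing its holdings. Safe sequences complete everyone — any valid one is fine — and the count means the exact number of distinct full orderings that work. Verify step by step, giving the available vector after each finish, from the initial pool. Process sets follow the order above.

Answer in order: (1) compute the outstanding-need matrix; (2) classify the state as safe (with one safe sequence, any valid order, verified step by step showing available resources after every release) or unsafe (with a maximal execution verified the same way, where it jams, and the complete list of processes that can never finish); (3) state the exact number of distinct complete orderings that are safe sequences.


(1) Remaining need (order r3, r4, r1, r2):
  P2: (2, 1, 0, 1)
  P7: (2, 0, 3, 3)
  P5: (3, 1, 1, 2)
  P1: (1, 2, 2, 3)
(2) SAFE, for example via the order P2, P5, P7, P1.
Key observation: P2 marks the first exact bind of the order: its need (2, 1, 0, 1) fits the free (2, 2, 1, 3) with zero slack on a requested resource.
Step-by-step check:
  pool = (2, 2, 1, 3)
  P2: need (2, 1, 0, 1) fits (2, 2, 1, 3); releases (3, 1, 3, 0), pool now (5, 3, 4, 3)
  P5: need (3, 1, 1, 2) fits (5, 3, 4, 3); releases (2, 0, 1, 0), pool now (7, 3, 5, 3)
  P7: need (2, 0, 3, 3) fits (7, 3, 5, 3); releases (2, 0, 0, 1), pool now (9, 3, 5, 4)
  P1: need (1, 2, 2, 3) fits (9, 3, 5, 4); releases (1, 3, 2, 2), pool now (10, 6, 7, 6)
(3) The exact count: 6 of the possible complete orderings are safe sequences.


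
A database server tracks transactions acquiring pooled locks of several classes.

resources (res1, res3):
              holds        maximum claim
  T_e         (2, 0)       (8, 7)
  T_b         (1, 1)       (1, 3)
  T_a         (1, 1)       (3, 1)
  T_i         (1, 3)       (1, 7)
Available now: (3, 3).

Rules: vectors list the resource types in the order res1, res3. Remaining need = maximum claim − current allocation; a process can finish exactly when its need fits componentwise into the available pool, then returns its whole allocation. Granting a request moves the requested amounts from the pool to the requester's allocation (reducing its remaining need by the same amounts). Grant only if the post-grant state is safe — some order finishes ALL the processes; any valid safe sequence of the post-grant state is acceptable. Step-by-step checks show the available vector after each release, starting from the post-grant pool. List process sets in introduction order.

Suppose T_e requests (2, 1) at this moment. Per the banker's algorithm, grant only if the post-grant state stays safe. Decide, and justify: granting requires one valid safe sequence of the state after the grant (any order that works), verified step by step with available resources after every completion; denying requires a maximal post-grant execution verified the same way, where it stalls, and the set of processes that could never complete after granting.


GRANT — the state after the grant stays safe, e.g. via T_b, T_a, T_i, T_e.
Key observation: with (1, 2) left after the transfer, T_b can run at once — the state stays safe.
Verifying the post-grant state step by step:
  pool = (1, 2)
  T_b: need (0, 2) fits (1, 2); releases (1, 1), pool now (2, 3)
  T_a: need (2, 0) fits (2, 3); releases (1, 1), pool now (3, 4)
  T_i: need (0, 4) fits (3, 4); releases (1, 3), pool now (4, 7)
  T_e: need (4, 6) fits (4, 7); releases (4, 1), pool now (8, 8)


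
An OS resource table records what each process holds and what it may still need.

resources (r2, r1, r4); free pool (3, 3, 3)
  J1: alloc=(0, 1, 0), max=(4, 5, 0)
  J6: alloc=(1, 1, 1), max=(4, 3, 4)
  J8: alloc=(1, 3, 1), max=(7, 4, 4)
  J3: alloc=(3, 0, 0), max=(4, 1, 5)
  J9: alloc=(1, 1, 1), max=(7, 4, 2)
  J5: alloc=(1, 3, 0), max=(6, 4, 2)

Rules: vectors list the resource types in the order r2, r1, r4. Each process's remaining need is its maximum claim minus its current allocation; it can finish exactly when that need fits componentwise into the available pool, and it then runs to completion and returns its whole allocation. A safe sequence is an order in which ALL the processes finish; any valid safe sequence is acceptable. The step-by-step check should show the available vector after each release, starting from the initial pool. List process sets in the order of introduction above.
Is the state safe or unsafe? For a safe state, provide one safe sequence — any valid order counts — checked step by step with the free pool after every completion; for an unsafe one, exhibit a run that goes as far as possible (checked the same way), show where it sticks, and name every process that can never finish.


UNSAFE — no complete ordering exists.
Key observation: after J6, J1 the pool peaks at (4, 5, 4), and each blocked process is short somewhere: J8 on r2; J3 on r4; J9 on r2; J5 on r2.
The run J6, J1 cannot be extended any further. Walking it through:
  pool = (3, 3, 3)
  J6: need (3, 2, 3) fits (3, 3, 3); releases (1, 1, 1), pool now (4, 4, 4)
  J1: need (4, 4, 0) fits (4, 4, 4); releases (0, 1, 0), pool now (4, 5, 4)
  J8 still needs (6, 1, 3) but only (4, 5, 4) is free — short on r2
  J3 still needs (1, 1, 5) but only (4, 5, 4) is free — short on r4
  J9 still needs (6, 3, 1) but only (4, 5, 4) is free — short on r2
  J5 still needs (5, 1, 2) but only (4, 5, 4) is free — short on r2
Never able to finish: J8, J3, J9 and J5.


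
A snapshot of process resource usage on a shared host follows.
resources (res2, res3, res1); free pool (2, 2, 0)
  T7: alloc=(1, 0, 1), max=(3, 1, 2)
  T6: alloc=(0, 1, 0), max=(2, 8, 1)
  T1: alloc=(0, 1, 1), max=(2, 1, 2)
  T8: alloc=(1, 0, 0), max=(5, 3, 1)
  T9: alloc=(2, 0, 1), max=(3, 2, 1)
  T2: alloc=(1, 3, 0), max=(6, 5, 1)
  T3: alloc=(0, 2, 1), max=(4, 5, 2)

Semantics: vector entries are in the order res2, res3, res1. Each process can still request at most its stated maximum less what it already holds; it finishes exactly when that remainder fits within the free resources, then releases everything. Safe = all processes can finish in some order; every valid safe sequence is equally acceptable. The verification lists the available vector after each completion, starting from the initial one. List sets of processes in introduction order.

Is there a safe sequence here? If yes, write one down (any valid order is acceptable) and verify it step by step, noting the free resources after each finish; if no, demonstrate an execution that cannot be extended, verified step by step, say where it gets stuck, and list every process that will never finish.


SAFE, for example via the order T9, T7, T1, T8, T2, T3, T6.
Key observation: reading the order forward, T9 is the first process whose need (1, 2, 0) meets the free pool (2, 2, 0) exactly on a resource it requests.
Verifying each step:
  pool = (2, 2, 0)
  T9: need (1, 2, 0) fits (2, 2, 0); releases (2, 0, 1), pool now (4, 2, 1)
  T7: need (2, 1, 1) fits (4, 2, 1); releases (1, 0, 1), pool now (5, 2, 2)
  T1: need (2, 0, 1) fits (5, 2, 2); releases (0, 1, 1), pool now (5, 3, 3)
  T8: need (4, 3, 1) fits (5, 3, 3); releases (1, 0, 0), pool now (6, 3, 3)
  T2: need (5, 2, 1) fits (6, 3, 3); releases (1, 3, 0), pool now (7, 6, 3)
  T3: need (4, 3, 1) fits (7, 6, 3); releases (0, 2, 1), pool now (7, 8, 4)
  T6: need (2, 7, 1) fits (7, 8, 4); releases (0, 1, 0), pool now (7, 9, 4)


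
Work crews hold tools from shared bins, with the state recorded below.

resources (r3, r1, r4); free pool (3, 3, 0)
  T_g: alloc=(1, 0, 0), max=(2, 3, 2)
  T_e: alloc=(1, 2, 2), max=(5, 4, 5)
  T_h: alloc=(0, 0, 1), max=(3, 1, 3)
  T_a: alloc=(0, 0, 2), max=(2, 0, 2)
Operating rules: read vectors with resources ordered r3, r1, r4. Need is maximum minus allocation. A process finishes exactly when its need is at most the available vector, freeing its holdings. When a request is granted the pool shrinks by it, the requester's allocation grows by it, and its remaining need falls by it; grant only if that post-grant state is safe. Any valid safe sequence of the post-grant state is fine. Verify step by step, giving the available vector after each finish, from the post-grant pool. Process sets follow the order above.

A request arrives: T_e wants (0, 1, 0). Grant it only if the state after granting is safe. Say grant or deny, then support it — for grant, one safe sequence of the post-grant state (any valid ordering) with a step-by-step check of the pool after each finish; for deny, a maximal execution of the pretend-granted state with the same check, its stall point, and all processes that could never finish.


DENY — the pretend-granted state is unsafe.
Key observation: after T_a, T_h the pool peaks at (3, 2, 3), and each blocked process is short somewhere: T_g on r1; T_e on r3.
On the post-grant state, T_a, T_h is a maximal run — nothing extends it. Walking it through:
  pool = (3, 2, 0)
  run T_a (needs (2, 0, 0), free (3, 2, 0)); after release of (0, 0, 2) the pool is (3, 2, 2)
  run T_h (needs (3, 1, 2), free (3, 2, 2)); after release of (0, 0, 1) the pool is (3, 2, 3)
  T_g cannot run: need (1, 3, 2) vs free (3, 2, 3) (insufficient r1)
  T_e cannot run: need (4, 1, 3) vs free (3, 2, 3) (insufficient r3)
Post-grant, the permanently blocked set is T_g and T_e.


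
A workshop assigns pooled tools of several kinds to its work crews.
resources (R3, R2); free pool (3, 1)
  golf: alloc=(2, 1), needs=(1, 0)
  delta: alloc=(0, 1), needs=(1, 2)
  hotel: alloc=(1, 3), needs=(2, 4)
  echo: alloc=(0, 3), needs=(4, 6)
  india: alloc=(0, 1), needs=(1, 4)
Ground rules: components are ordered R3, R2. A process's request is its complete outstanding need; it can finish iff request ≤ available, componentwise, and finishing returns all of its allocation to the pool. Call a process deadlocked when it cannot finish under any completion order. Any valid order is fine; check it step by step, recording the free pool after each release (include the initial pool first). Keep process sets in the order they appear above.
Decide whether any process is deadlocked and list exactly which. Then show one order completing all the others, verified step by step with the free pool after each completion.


Deadlocked: hotel, echo and india.
Key observation: even finishing golf, delta leaves just (5, 3) free — too little R2 for any of the remaining processes.
A valid finishing order for the others: golf, delta. Walking it through:
  pool = (3, 1)
  golf needs (1, 0) <= (3, 1) -> finishes; pool += (2, 1) = (5, 2)
  delta needs (1, 2) <= (5, 2) -> finishes; pool += (0, 1) = (5, 3)
The stuck group stays short no matter what:
  hotel still needs (2, 4) but only (5, 3) is free — short on R2
  echo still needs (4, 6) but only (5, 3) is free — short on R2
  india still needs (1, 4) but only (5, 3) is free — short on R2


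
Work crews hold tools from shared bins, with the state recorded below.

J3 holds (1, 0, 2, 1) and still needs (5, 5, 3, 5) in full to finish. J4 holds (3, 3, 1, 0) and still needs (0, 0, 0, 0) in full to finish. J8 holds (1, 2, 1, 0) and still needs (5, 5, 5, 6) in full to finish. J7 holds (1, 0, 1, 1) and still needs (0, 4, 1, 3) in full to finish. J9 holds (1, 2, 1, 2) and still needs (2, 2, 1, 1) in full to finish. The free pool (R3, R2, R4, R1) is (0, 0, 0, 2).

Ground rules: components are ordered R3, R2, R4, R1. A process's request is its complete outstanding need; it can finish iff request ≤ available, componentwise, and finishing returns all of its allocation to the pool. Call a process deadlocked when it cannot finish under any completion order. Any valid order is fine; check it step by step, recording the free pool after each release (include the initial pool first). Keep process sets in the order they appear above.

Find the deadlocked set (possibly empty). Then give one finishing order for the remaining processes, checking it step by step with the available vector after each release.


The deadlocked set is empty.
Key observation: J4 can run right away; the returned allocation unlocks the remaining processes in turn.
A valid finishing order for the others: J4, J9, J7, J3, J8. Walking it through:
  pool = (0, 0, 0, 2)
  J4 needs (0, 0, 0, 0) <= (0, 0, 0, 2) -> finishes; pool += (3, 3, 1, 0) = (3, 3, 1, 2)
  J9 needs (2, 2, 1, 1) <= (3, 3, 1, 2) -> finishes; pool += (1, 2, 1, 2) = (4, 5, 2, 4)
  J7 needs (0, 4, 1, 3) <= (4, 5, 2, 4) -> finishes; pool += (1, 0, 1, 1) = (5, 5, 3, 5)
  J3 needs (5, 5, 3, 5) <= (5, 5, 3, 5) -> finishes; pool += (1, 0, 2, 1) = (6, 5, 5, 6)
  J8 needs (5, 5, 5, 6) <= (6, 5, 5, 6) -> finishes; pool += (1, 2, 1, 0) = (7, 7, 6, 6)


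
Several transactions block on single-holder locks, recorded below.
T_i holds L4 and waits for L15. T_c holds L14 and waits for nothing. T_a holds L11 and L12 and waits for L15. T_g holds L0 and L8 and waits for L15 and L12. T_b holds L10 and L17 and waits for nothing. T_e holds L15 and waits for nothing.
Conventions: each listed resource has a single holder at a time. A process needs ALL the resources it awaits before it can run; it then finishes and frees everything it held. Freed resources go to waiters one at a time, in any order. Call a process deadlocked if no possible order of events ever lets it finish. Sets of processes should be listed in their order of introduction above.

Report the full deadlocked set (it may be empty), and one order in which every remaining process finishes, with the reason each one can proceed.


Nothing here is deadlocked.
Key observation: there is no circular wait here — follow any chain and it reaches a process that is free to run now.
The rest can finish in the order T_b, T_e, T_a, T_i, T_c, T_g.
Walking it through:
  T_b waits on nothing -> runs at once and releases L10 and L17
  T_e waits on nothing -> runs at once and releases L15
  T_a: everything it awaited (L15) is free; runs, freeing L11 and L12
  T_i: everything it awaited (L15) is free; runs, freeing L4
  T_c waits on nothing -> runs at once and releases L14
  T_g: everything it awaited (L15 and L12) is free; runs, freeing L0 and L8


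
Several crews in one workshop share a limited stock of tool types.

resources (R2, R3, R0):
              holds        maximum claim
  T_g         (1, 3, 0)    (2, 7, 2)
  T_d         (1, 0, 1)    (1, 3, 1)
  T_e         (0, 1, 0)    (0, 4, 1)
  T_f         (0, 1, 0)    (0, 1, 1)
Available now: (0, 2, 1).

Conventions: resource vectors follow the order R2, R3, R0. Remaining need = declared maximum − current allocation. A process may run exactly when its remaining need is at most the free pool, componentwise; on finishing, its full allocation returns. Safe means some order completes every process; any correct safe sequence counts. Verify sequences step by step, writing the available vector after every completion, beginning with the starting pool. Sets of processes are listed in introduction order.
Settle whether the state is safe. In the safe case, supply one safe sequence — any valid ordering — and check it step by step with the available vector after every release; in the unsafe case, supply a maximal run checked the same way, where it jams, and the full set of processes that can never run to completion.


The state is SAFE; one workable sequence: T_f, T_e, T_d, T_g.
Key observation: T_f marks the first exact bind of the order: its need (0, 0, 1) fits the free (0, 2, 1) with zero slack on a requested resource.
Verifying each step:
  pool = (0, 2, 1)
  T_f: need (0, 0, 1) fits (0, 2, 1); releases (0, 1, 0), pool now (0, 3, 1)
  T_e: need (0, 3, 1) fits (0, 3, 1); releases (0, 1, 0), pool now (0, 4, 1)
  T_d: need (0, 3, 0) fits (0, 4, 1); releases (1, 0, 1), pool now (1, 4, 2)
  T_g: need (1, 4, 2) fits (1, 4, 2); releases (1, 3, 0), pool now (2, 7, 2)


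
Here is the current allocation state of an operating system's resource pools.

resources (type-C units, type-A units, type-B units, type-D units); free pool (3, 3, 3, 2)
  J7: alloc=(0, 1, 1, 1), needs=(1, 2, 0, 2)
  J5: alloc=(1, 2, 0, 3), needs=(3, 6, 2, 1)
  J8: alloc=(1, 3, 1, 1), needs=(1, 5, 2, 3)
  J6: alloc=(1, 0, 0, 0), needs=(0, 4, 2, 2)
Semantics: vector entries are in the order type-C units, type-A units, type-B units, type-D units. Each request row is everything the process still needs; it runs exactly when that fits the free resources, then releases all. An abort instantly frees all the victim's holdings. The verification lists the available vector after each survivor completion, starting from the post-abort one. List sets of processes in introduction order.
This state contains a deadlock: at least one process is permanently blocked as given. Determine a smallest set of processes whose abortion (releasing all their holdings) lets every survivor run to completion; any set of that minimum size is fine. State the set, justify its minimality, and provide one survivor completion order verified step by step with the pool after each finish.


Minimum abort set: J5.
Key observation: aborting J5 returns (1, 2, 0, 3), and J8 — hopeless before — runs at step 1 with the returned capacity in the pool.
Minimality: the empty abort set fails — the state is deadlocked as it stands.
Survivors finish in the order: J8, J6, J7. Verifying each step (pool after the aborts first):
  pool = (4, 5, 3, 5)
  J8: need (1, 5, 2, 3) fits (4, 5, 3, 5); releases (1, 3, 1, 1), pool now (5, 8, 4, 6)
  J6: need (0, 4, 2, 2) fits (5, 8, 4, 6); releases (1, 0, 0, 0), pool now (6, 8, 4, 6)
  J7: need (1, 2, 0, 2) fits (6, 8, 4, 6); releases (0, 1, 1, 1), pool now (6, 9, 5, 7)


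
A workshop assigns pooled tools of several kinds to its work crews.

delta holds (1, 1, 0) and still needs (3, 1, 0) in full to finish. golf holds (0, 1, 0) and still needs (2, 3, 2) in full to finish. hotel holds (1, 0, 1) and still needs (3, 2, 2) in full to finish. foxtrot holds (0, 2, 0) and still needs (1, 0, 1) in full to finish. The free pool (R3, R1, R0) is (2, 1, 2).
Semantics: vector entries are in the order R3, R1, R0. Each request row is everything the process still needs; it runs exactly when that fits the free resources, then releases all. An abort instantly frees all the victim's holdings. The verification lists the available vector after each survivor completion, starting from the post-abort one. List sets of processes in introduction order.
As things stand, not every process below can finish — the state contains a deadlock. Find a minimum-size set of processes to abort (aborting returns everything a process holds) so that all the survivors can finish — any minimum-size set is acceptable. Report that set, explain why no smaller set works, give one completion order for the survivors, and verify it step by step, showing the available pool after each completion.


Minimum abort set: delta.
Key observation: the returned (1, 1, 0) from delta is what brings hotel — unrunnable before, under any order — into play at step 1.
Minimality: the empty abort set fails — the state is deadlocked as it stands.
One survivor order: hotel, foxtrot, golf. Walking it through (post-abort pool first):
  pool = (3, 2, 2)
  run hotel (needs (3, 2, 2), free (3, 2, 2)); after release of (1, 0, 1) the pool is (4, 2, 3)
  run foxtrot (needs (1, 0, 1), free (4, 2, 3)); after release of (0, 2, 0) the pool is (4, 4, 3)
  run golf (needs (2, 3, 2), free (4, 4, 3)); after release of (0, 1, 0) the pool is (4, 5, 3)


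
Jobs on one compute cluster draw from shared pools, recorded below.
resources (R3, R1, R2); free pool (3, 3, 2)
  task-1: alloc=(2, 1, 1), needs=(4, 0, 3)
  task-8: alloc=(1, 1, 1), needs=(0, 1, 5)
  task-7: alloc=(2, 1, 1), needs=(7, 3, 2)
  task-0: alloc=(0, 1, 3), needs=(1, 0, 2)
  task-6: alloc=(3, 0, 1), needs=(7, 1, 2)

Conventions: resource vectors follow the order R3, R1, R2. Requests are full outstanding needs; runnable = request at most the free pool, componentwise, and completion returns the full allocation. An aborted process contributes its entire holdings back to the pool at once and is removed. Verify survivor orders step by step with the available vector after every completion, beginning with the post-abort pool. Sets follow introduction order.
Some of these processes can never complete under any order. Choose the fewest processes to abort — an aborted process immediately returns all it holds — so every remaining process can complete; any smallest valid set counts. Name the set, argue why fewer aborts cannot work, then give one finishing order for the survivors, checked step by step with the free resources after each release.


Minimum abort set: task-7.
Key observation: the returned (2, 1, 1) from task-7 is what brings task-6 — unrunnable before, under any order — into play at step 3.
No smaller set exists: with zero aborts the deadlock remains.
Survivors finish in the order: task-1, task-0, task-6, task-8. Walking it through (pool after the aborts first):
  pool = (5, 4, 3)
  task-1 needs (4, 0, 3) <= (5, 4, 3) -> finishes; pool += (2, 1, 1) = (7, 5, 4)
  task-0 needs (1, 0, 2) <= (7, 5, 4) -> finishes; pool += (0, 1, 3) = (7, 6, 7)
  task-6 needs (7, 1, 2) <= (7, 6, 7) -> finishes; pool += (3, 0, 1) = (10, 6, 8)
  task-8 needs (0, 1, 5) <= (10, 6, 8) -> finishes; pool += (1, 1, 1) = (11, 7, 9)


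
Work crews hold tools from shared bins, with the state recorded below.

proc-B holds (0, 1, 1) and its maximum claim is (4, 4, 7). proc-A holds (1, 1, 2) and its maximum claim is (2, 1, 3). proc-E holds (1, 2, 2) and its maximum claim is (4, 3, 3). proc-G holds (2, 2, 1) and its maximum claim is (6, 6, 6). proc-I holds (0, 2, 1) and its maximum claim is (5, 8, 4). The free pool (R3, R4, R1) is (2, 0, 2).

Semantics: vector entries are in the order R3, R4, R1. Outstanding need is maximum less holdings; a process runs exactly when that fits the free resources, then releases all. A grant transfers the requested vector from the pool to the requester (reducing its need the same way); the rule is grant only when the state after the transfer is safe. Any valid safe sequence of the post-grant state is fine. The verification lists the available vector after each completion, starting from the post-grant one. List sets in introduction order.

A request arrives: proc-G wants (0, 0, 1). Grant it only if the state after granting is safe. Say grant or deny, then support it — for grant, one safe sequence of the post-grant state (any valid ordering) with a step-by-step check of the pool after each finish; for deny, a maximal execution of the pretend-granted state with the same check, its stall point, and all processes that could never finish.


DENY — the pretend-granted state is unsafe.
Key observation: after proc-A, proc-E the pool peaks at (4, 3, 5), and each blocked process is short somewhere: proc-B on R1; proc-G on R4; proc-I on R3, R4.
On the post-grant state, proc-A, proc-E is a maximal run — nothing extends it. Walking it through:
  pool = (2, 0, 1)
  proc-A: need (1, 0, 1) fits (2, 0, 1); releases (1, 1, 2), pool now (3, 1, 3)
  proc-E: need (3, 1, 1) fits (3, 1, 3); releases (1, 2, 2), pool now (4, 3, 5)
  proc-B cannot run: need (4, 3, 6) vs free (4, 3, 5) (insufficient R1)
  proc-G cannot run: need (4, 4, 4) vs free (4, 3, 5) (insufficient R4)
  proc-I cannot run: need (5, 6, 3) vs free (4, 3, 5) (insufficient R3 and R4)
Post-grant, the permanently blocked set is proc-B, proc-G and proc-I.


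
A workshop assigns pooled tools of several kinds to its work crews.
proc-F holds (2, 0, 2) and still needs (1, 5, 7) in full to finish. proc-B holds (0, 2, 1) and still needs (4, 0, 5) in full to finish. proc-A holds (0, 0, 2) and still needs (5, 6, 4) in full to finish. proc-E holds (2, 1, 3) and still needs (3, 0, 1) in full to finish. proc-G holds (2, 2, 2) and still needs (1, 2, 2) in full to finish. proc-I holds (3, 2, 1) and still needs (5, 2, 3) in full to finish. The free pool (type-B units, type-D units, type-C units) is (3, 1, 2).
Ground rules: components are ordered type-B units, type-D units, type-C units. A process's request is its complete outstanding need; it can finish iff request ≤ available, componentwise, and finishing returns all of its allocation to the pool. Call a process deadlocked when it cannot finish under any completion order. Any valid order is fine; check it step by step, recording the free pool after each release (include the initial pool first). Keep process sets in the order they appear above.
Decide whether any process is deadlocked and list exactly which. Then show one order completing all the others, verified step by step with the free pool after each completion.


The deadlocked set is empty.
Key observation: proc-E leads a chain of completions in which each release enables another process.
The rest can finish in the order proc-E, proc-I, proc-B, proc-A, proc-G, proc-F. Check, step by step:
  pool = (3, 1, 2)
  run proc-E (needs (3, 0, 1), free (3, 1, 2)); after release of (2, 1, 3) the pool is (5, 2, 5)
  run proc-I (needs (5, 2, 3), free (5, 2, 5)); after release of (3, 2, 1) the pool is (8, 4, 6)
  run proc-B (needs (4, 0, 5), free (8, 4, 6)); after release of (0, 2, 1) the pool is (8, 6, 7)
  run proc-A (needs (5, 6, 4), free (8, 6, 7)); after release of (0, 0, 2) the pool is (8, 6, 9)
  run proc-G (needs (1, 2, 2), free (8, 6, 9)); after release of (2, 2, 2) the pool is (10, 8, 11)
  run proc-F (needs (1, 5, 7), free (10, 8, 11)); after release of (2, 0, 2) the pool is (12, 8, 13)


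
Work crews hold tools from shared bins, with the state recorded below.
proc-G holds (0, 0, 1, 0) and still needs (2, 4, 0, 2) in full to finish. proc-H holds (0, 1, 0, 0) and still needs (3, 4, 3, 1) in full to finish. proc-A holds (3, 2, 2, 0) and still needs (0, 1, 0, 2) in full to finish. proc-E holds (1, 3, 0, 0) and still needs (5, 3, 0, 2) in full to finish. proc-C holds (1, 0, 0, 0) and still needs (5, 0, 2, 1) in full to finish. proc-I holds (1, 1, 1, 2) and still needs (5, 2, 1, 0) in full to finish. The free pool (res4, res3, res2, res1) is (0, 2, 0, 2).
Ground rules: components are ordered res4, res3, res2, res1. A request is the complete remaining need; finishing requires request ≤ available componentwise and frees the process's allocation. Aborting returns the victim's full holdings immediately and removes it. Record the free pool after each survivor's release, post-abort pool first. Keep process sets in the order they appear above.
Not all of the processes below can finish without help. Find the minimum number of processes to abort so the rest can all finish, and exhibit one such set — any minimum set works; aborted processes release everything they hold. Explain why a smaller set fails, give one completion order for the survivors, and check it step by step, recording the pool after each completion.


Minimum abort set: proc-E and proc-I.
Key observation: no ordering could ever have run proc-C before the abort of proc-E and proc-I; with (2, 4, 1, 2) back in the pool it fits at step 3.
No one abort is enough; case by case: proc-G alone leaves proc-E blocked (short on res4); proc-H alone leaves proc-E blocked (short on res4); proc-A alone leaves proc-E blocked (short on res4); proc-E alone leaves proc-C blocked (short on res4); proc-C alone leaves proc-E blocked (short on res4); proc-I alone leaves proc-E blocked (short on res4).
Survivors finish in the order: proc-A, proc-G, proc-C, proc-H. Walking it through (pool after the aborts first):
  pool = (2, 6, 1, 4)
  run proc-A (needs (0, 1, 0, 2), free (2, 6, 1, 4)); after release of (3, 2, 2, 0) the pool is (5, 8, 3, 4)
  run proc-G (needs (2, 4, 0, 2), free (5, 8, 3, 4)); after release of (0, 0, 1, 0) the pool is (5, 8, 4, 4)
  run proc-C (needs (5, 0, 2, 1), free (5, 8, 4, 4)); after release of (1, 0, 0, 0) the pool is (6, 8, 4, 4)
  run proc-H (needs (3, 4, 3, 1), free (6, 8, 4, 4)); after release of (0, 1, 0, 0) the pool is (6, 9, 4, 4)


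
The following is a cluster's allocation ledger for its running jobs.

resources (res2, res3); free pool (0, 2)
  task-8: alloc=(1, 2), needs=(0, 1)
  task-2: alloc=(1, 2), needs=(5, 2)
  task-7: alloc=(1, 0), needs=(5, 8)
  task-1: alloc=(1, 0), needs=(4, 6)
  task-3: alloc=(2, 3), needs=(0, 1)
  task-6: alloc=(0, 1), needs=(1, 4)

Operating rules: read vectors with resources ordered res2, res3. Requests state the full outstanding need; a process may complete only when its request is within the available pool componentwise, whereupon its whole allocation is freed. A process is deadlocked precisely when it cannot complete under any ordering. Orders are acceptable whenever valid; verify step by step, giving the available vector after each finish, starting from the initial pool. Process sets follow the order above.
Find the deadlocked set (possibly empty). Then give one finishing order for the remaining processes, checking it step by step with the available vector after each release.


Deadlocked: task-2, task-7 and task-1.
Key observation: no order helps: past task-8, task-6, task-3, the free pool tops out at (3, 8), below what each blocked process needs in res2.
A valid finishing order for the others: task-8, task-6, task-3. Walking it through:
  pool = (0, 2)
  task-8: need (0, 1) fits (0, 2); releases (1, 2), pool now (1, 4)
  task-6: need (1, 4) fits (1, 4); releases (0, 1), pool now (1, 5)
  task-3: need (0, 1) fits (1, 5); releases (2, 3), pool now (3, 8)
None of the blocked processes ever fits:
  blocked: task-2 wants (5, 2), pool (3, 8) — not enough res2
  blocked: task-7 wants (5, 8), pool (3, 8) — not enough res2
  blocked: task-1 wants (4, 6), pool (3, 8) — not enough res2
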